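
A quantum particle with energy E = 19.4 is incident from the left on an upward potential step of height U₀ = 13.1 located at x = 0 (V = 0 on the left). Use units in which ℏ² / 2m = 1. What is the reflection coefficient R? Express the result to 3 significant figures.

The wavenumbers are k₁ = √(2mE)/ℏ = 4.405 on the left and k₂ = √(2m(E − U₀))/ℏ = 2.510 on the right.
Continuity of ψ and ψ′ at the step yields the reflection amplitude r = (k₁ − k₂)/(k₁ + k₂) = 0.2740; thus R = |r|² = 0.07507, T = 0.9249.

R = 0.0751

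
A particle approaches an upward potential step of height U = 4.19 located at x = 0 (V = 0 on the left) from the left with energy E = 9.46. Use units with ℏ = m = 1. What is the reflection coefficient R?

R = 0.0211

On each side the TISE gives plane waves with k = √(2m(E − V))/ℏ: k₁ = √(2·1·9.46) = 4.350, k₂ = √(2·1·5.27) = 3.247.
Matching ψ and ψ′ at x = 0 gives r = (k₁ − k₂)/(k₁ + k₂), so R = r² = 0.02109 and T = 1 − R = 0.9789.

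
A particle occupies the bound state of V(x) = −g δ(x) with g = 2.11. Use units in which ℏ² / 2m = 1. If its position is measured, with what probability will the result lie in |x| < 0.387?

The normalised bound state is ψ = √κ e^{−κ|x|} with κ = mg/ℏ² = 1.055.
P(|x| < d) = ∫_{−d}^{d} κ e^{−2κ|x|} dx = 1 − e^{−2κd} = 1 − e^{−0.8166} = 0.5581.

P = 0.558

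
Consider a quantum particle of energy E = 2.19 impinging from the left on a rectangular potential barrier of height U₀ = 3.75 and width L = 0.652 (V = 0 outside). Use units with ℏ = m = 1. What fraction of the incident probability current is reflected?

R = 0.676

E < U₀: inside the barrier ψ ∝ e^{±κx} with κ = √(2m(U₀ − E))/ℏ = 1.766.
κL = 1.152, sinh(κL) = 1.424.
The exact tunnelling result is T⁻¹ = 1 + U₀² sinh²(κL) / [4E(U₀ − E)] = 3.086, so T = 0.324.
R = 1 − T = 0.676.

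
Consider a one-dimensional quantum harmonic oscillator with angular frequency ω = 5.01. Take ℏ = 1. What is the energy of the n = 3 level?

E = 17.5

The oscillator eigenvalues are E_n = ℏω(n + ½), so E_3 = 5.01 × 3.5 = 17.54.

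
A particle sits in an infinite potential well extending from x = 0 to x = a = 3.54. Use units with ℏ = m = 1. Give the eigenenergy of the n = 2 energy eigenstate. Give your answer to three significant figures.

The infinite-well eigenfunctions ψ_n = √(2/a) sin(nπx/a) vanish at both walls, giving E_n = n²π²ℏ²/(2ma²).
E_2 = 2² × π² / (2 × 1 × 3.54²) = 1.575.

E = 1.58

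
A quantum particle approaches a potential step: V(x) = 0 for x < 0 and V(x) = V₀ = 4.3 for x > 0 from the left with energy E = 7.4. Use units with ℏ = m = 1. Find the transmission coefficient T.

T = 0.954

On each side the TISE gives plane waves with k = √(2m(E − V))/ℏ: k₁ = √(2·1·7.4) = 3.847, k₂ = √(2·1·3.1) = 2.490.
Matching ψ and ψ′ at x = 0 gives r = (k₁ − k₂)/(k₁ + k₂), so R = r² = 0.04586 and T = 1 − R = 0.9541.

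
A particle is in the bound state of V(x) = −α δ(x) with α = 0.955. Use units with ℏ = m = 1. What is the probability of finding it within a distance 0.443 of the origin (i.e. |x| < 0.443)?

P = 0.571

The normalised bound state is ψ = √κ e^{−κ|x|} with κ = mα/ℏ² = 0.9550.
P(|x| < d) = ∫_{−d}^{d} κ e^{−2κ|x|} dx = 1 − e^{−2κd} = 1 − e^{−0.8461} = 0.5709.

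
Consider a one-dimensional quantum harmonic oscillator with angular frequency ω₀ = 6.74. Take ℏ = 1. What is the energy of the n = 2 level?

The oscillator eigenvalues are E_n = ℏω₀(n + ½), so E_2 = 6.74 × 2.5 = 16.85.

E = 16.9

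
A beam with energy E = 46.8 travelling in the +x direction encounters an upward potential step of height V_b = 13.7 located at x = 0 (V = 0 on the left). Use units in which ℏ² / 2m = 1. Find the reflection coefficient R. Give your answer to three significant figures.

On each side the TISE gives plane waves with k = √(2m(E − V))/ℏ: k₁ = √(2·½·46.8) = 6.841, k₂ = √(2·½·33.1) = 5.753.
Matching ψ and ψ′ at x = 0 gives r = (k₁ − k₂)/(k₁ + k₂), so R = r² = 0.007460 and T = 1 − R = 0.9925.

R = 0.00746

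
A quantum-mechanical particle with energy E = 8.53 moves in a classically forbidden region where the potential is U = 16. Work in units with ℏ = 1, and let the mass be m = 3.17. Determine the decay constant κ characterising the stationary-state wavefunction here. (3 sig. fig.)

Since E < U the TISE in this region is ψ'' = κ²ψ with κ = √(2m(U − E))/ℏ.
κ = √(2 × 3.17 × 7.47) = 6.882.

κ = 6.88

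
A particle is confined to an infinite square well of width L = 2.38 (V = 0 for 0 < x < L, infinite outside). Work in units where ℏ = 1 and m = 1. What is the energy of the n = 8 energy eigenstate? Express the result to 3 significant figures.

E = 55.8

The infinite-well eigenfunctions ψ_n = √(2/L) sin(nπx/L) vanish at both walls, giving E_n = n²π²ℏ²/(2mL²).
E_8 = 8² × π² / (2 × 1 × 2.38²) = 55.76.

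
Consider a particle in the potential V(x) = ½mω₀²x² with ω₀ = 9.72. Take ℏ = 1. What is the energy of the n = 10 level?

Using E_n = (n + ½)ℏω₀: E_10 = 10.5 × 9.72 = 102.1.

E = 102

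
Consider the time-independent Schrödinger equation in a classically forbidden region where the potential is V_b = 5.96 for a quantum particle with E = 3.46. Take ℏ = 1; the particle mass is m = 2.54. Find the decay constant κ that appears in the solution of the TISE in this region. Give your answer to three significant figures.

Since E < V_b the TISE in this region is ψ'' = κ²ψ with κ = √(2m(V_b − E))/ℏ.
κ = √(2 × 2.54 × 2.5) = 3.564.

κ = 3.56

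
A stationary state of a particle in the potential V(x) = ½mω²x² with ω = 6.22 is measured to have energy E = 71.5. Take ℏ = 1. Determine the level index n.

n = 11

Invert E_n = (n + ½)ℏω: n = E/ℏω − ½ = 10.995, so n = 11.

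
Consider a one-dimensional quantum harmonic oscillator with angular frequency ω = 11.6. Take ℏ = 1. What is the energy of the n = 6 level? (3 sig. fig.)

E = 75.4

The oscillator eigenvalues are E_n = ℏω(n + ½), so E_6 = 11.6 × 6.5 = 75.40.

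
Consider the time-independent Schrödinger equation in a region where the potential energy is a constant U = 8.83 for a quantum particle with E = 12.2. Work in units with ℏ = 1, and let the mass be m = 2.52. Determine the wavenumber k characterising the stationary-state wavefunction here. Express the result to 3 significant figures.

k = 4.12

With E > U the solution is oscillatory, ψ ∝ e^{±ikx} with k = √(2m(E − U))/ℏ.
k = √(2 × 2.52 × 3.37) = 4.121.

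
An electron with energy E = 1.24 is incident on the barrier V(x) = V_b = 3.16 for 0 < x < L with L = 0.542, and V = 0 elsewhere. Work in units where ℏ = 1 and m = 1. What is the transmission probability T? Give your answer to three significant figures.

Since E < V_b the interior solution is evanescent with decay constant κ = √(2m(V_b − E))/ℏ = 1.960.
κL = 1.062, sinh(κL) = 1.273.
Matching ψ, ψ′ at both faces gives T = [1 + V_b² sinh²(κL) / (4E(V_b − E))]⁻¹ = 1/2.700 = 0.370.

T = 0.370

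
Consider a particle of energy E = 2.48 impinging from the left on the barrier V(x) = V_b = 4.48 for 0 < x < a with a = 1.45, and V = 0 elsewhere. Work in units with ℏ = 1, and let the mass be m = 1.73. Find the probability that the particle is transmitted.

Since E < V_b the interior solution is evanescent with decay constant κ = √(2m(V_b − E))/ℏ = 2.631.
κa = 3.814, sinh(κa) = 22.66.
Matching ψ, ψ′ at both faces gives T = [1 + V_b² sinh²(κa) / (4E(V_b − E))]⁻¹ = 1/520.6 = 0.00192.

T = 0.00192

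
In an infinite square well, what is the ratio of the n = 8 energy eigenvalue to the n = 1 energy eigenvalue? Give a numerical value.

E_n = n²π²ℏ²/(2mL²) so the ratio is n₂²/n₁² = 64/1 = 64.

64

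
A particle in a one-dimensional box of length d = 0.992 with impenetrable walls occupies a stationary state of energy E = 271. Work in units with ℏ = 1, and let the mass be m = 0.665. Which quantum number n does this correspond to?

From E_n = n²π²ℏ²/(2md²) invert to n = √(2md²E)/(πℏ).
n = (0.992/π) × √(2 × 0.665 × 271) = 5.995 → n = 6.

n = 6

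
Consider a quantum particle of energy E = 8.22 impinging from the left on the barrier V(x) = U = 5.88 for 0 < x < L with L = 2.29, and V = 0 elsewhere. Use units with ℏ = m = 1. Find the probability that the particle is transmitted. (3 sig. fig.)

T = 0.702

E > U: inside the barrier k₂ = √(2m(E − U))/ℏ = 2.163, k₂L = 4.954.
Matching at both interfaces gives T⁻¹ = 1 + U² sin²(k₂L) / [4E(E − U)] = 1.424, hence T = 0.702.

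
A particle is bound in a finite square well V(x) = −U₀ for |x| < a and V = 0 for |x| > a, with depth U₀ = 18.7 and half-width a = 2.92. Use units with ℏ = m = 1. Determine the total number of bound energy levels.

N = 12

The dimensionless depth is z₀ = a√(2mU₀)/ℏ = 2.92 × √(37.40) = 17.86.
The even/odd transcendental equations gain one root per π/2 in z₀, giving N = 1 + ⌊2z₀/π⌋ = 1 + ⌊11.37⌋ = 12.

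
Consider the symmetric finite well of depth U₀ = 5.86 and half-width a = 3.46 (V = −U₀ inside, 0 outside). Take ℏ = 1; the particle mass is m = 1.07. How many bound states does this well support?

N = 8

The dimensionless depth is z₀ = a√(2mU₀)/ℏ = 3.46 × √(12.54) = 12.25.
The even/odd transcendental equations gain one root per π/2 in z₀, giving N = 1 + ⌊2z₀/π⌋ = 1 + ⌊7.800⌋ = 8.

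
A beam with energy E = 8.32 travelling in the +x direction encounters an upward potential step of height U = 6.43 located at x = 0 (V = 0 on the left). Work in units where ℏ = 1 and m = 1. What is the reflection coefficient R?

R = 0.126

The wavenumbers are k₁ = √(2mE)/ℏ = 4.079 on the left and k₂ = √(2m(E − U))/ℏ = 1.944 on the right.
Matching ψ and ψ′ at x = 0 gives r = (k₁ − k₂)/(k₁ + k₂), so R = r² = 0.1256 and T = 1 − R = 0.8744.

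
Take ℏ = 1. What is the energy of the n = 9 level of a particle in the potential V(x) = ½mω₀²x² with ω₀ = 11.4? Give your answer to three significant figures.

E = 108

The oscillator eigenvalues are E_n = ℏω₀(n + ½), so E_9 = 11.4 × 9.5 = 108.3.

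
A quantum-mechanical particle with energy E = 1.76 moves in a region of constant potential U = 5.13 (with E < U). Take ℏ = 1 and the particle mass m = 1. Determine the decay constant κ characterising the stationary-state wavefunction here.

Since E < U the TISE in this region is ψ'' = κ²ψ with κ = √(2m(U − E))/ℏ.
κ = √(2 × 1 × 3.37) = 2.596.

κ = 2.60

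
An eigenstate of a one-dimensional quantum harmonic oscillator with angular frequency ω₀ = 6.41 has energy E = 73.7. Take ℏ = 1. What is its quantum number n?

n = 11

E_n = ℏω₀(n + ½) ⇒ n = E/(ℏω₀) − ½ = 73.7/6.41 − 0.5 = 10.998 → n = 11.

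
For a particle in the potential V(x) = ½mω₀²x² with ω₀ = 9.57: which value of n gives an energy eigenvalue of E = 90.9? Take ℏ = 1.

n = 9

Invert E_n = (n + ½)ℏω₀: n = E/ℏω₀ − ½ = 8.998, so n = 9.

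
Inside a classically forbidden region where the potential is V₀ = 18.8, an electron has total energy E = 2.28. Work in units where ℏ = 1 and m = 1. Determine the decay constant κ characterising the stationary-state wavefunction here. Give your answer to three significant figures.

κ = 5.75

Since E < V₀ the TISE in this region is ψ'' = κ²ψ with κ = √(2m(V₀ − E))/ℏ.
κ = √(2 × 1 × 16.52) = 5.748.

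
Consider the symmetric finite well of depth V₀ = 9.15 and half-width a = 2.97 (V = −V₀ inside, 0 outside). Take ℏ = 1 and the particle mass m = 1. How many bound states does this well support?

The dimensionless depth is z₀ = a√(2mV₀)/ℏ = 2.97 × √(18.30) = 12.71.
The even/odd transcendental equations gain one root per π/2 in z₀, giving N = 1 + ⌊2z₀/π⌋ = 1 + ⌊8.088⌋ = 9.

N = 9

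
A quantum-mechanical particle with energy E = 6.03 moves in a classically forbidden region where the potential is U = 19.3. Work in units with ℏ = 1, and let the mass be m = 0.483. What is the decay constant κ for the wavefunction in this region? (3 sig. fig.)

κ = 3.58

Since E < U the TISE in this region is ψ'' = κ²ψ with κ = √(2m(U − E))/ℏ.
κ = √(2 × 0.483 × 13.27) = 3.580.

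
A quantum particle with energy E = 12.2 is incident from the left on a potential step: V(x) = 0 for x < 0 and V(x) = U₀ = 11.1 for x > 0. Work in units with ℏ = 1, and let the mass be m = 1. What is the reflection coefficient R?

On each side the TISE gives plane waves with k = √(2m(E − V))/ℏ: k₁ = √(2·1·12.2) = 4.940, k₂ = √(2·1·1.1) = 1.483.
Continuity of ψ and ψ′ at the step yields the reflection amplitude r = (k₁ − k₂)/(k₁ + k₂) = 0.5381; thus R = |r|² = 0.2896, T = 0.7104.

R = 0.290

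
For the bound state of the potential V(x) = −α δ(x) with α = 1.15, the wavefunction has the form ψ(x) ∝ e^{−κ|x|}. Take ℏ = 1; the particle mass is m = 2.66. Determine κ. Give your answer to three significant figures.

κ = 3.06

Integrating the TISE across x = 0 gives the cusp condition ψ'(0⁺) − ψ'(0⁻) = −(2mα/ℏ²)ψ(0).
With ψ ∝ e^{−κ|x|} this yields −2κ = −2mα/ℏ², so κ = mα/ℏ² = 3.059.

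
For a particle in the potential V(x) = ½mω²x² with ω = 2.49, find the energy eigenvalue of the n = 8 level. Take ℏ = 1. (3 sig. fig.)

The oscillator eigenvalues are E_n = ℏω(n + ½), so E_8 = 2.49 × 8.5 = 21.17.

E = 21.2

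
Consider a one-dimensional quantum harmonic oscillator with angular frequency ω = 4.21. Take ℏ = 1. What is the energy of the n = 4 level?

Using E_n = (n + ½)ℏω: E_4 = 4.5 × 4.21 = 18.95.

E = 18.9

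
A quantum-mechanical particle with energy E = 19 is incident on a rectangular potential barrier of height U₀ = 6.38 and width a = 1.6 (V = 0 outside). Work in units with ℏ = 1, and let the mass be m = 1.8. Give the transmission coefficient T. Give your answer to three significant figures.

E > U₀: inside the barrier k₂ = √(2m(E − U₀))/ℏ = 6.740, k₂a = 10.78.
Matching at both interfaces gives T⁻¹ = 1 + U₀² sin²(k₂a) / [4E(E − U₀)] = 1.041, hence T = 0.961.

T = 0.961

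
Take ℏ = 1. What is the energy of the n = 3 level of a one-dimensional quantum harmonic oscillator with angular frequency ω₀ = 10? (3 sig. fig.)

The oscillator eigenvalues are E_n = ℏω₀(n + ½), so E_3 = 10 × 3.5 = 35.00.

E = 35.0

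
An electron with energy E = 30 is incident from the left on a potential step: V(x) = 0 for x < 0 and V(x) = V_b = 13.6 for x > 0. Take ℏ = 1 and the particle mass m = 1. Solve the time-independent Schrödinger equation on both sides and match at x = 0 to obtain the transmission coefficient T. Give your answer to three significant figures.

On each side the TISE gives plane waves with k = √(2m(E − V))/ℏ: k₁ = √(2·1·30) = 7.746, k₂ = √(2·1·16.4) = 5.727.
Matching ψ and ψ′ at x = 0 gives r = (k₁ − k₂)/(k₁ + k₂), so R = r² = 0.02245 and T = 1 − R = 0.9775.

T = 0.978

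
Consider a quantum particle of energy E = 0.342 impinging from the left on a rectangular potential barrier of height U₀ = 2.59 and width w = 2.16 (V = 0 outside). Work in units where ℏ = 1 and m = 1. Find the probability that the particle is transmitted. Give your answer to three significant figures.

E < U₀: inside the barrier ψ ∝ e^{±κx} with κ = √(2m(U₀ − E))/ℏ = 2.120.
κw = 4.580, sinh(κw) = 48.75.
The exact tunnelling result is T⁻¹ = 1 + U₀² sinh²(κw) / [4E(U₀ − E)] = 5186, so T = 0.000193.

T = 0.000193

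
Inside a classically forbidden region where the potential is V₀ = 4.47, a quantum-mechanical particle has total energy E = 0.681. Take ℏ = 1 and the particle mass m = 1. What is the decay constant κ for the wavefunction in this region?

Since E < V₀ the TISE in this region is ψ'' = κ²ψ with κ = √(2m(V₀ − E))/ℏ.
κ = √(2 × 1 × 3.789) = 2.753.

κ = 2.75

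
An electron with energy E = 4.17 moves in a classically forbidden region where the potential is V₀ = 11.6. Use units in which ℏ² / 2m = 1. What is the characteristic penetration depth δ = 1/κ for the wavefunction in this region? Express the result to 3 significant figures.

Since E < V₀ the TISE in this region is ψ'' = κ²ψ with κ = √(2m(V₀ − E))/ℏ.
κ = √(2 × 0.5 × 7.43) = 2.726. The penetration depth is δ = 1/κ = 0.367.

δ = 0.367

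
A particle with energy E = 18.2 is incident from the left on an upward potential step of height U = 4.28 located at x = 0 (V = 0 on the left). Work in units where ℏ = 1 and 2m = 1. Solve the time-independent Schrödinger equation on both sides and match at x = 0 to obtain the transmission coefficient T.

T = 0.996

The wavenumbers are k₁ = √(2mE)/ℏ = 4.266 on the left and k₂ = √(2m(E − U))/ℏ = 3.731 on the right.
Continuity of ψ and ψ′ at the step yields the reflection amplitude r = (k₁ − k₂)/(k₁ + k₂) = 0.06692; thus R = |r|² = 0.004479, T = 0.9955.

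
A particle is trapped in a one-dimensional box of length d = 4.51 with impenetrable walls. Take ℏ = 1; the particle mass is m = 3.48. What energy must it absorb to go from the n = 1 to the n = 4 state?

ΔE = 1.05

E_n = n²π²ℏ²/(2md²), so ΔE = (4² − 1²) π²ℏ²/(2md²).
ΔE = 15 × π² / (2 × 3.48 × 4.51²) = 1.046.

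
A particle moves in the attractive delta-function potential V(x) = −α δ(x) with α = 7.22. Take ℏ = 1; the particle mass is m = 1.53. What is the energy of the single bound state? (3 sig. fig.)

For x ≠ 0 the bound state is ψ ∝ e^{−κ|x|}; integrating the TISE across the delta gives the cusp condition 2κ = 2mα/ℏ², so κ = 11.05.
Then E = −ℏ²κ²/(2m) = −mα²/(2ℏ²) = -39.88.

E = -39.9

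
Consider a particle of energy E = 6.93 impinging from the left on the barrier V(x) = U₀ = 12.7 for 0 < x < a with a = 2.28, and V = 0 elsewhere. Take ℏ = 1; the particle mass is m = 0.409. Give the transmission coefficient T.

Since E < U₀ the interior solution is evanescent with decay constant κ = √(2m(U₀ − E))/ℏ = 2.173.
κa = 4.953, sinh(κa) = 70.82.
The exact tunnelling result is T⁻¹ = 1 + U₀² sinh²(κa) / [4E(U₀ − E)] = 5059, so T = 0.000198.

T = 0.000198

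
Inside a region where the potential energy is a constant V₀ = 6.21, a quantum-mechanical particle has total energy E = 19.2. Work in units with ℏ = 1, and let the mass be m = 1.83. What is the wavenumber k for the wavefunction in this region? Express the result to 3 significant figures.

k = 6.90

With E > V₀ the solution is oscillatory, ψ ∝ e^{±ikx} with k = √(2m(E − V₀))/ℏ.
k = √(2 × 1.83 × 12.99) = 6.895.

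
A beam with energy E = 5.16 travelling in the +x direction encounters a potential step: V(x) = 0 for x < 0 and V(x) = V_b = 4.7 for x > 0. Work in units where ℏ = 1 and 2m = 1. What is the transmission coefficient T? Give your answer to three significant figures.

T = 0.708

The wavenumbers are k₁ = √(2mE)/ℏ = 2.272 on the left and k₂ = √(2m(E − V_b))/ℏ = 0.6782 on the right.
Matching ψ and ψ′ at x = 0 gives r = (k₁ − k₂)/(k₁ + k₂), so R = r² = 0.2918 and T = 1 − R = 0.7082.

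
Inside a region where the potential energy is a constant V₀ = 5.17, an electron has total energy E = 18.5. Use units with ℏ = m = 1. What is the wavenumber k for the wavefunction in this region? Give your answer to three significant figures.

k = 5.16

With E > V₀ the solution is oscillatory, ψ ∝ e^{±ikx} with k = √(2m(E − V₀))/ℏ.
k = √(2 × 1 × 13.33) = 5.163.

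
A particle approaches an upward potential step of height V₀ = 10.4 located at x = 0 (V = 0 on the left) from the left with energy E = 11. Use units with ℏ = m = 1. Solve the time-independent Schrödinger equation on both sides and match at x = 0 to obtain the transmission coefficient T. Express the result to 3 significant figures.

T = 0.614

The wavenumbers are k₁ = √(2mE)/ℏ = 4.690 on the left and k₂ = √(2m(E − V₀))/ℏ = 1.095 on the right.
Matching ψ and ψ′ at x = 0 gives r = (k₁ − k₂)/(k₁ + k₂), so R = r² = 0.3861 and T = 1 − R = 0.6139.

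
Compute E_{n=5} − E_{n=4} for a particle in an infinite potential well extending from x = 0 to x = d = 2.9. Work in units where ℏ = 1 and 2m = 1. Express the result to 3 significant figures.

ΔE = 10.6

E_n = n²π²ℏ²/(2md²), so ΔE = (5² − 4²) π²ℏ²/(2md²).
ΔE = 9 × π² / (2 × 0.5 × 2.9²) = 10.56.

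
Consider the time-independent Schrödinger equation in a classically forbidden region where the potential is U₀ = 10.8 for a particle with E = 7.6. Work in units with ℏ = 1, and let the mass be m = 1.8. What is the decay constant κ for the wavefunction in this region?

Since E < U₀ the TISE in this region is ψ'' = κ²ψ with κ = √(2m(U₀ − E))/ℏ.
κ = √(2 × 1.8 × 3.2) = 3.394.

κ = 3.39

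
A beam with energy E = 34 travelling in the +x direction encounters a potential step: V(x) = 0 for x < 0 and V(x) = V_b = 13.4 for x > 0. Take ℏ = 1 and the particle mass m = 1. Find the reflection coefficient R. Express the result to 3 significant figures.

R = 0.0155

The wavenumbers are k₁ = √(2mE)/ℏ = 8.246 on the left and k₂ = √(2m(E − V_b))/ℏ = 6.419 on the right.
Matching ψ and ψ′ at x = 0 gives r = (k₁ − k₂)/(k₁ + k₂), so R = r² = 0.01553 and T = 1 − R = 0.9845.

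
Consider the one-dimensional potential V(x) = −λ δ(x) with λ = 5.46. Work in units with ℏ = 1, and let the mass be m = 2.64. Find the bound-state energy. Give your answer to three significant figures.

For x ≠ 0 the bound state is ψ ∝ e^{−κ|x|}; integrating the TISE across the delta gives the cusp condition 2κ = 2mλ/ℏ², so κ = 14.41.
Then E = −ℏ²κ²/(2m) = −mλ²/(2ℏ²) = -39.35.

E = -39.4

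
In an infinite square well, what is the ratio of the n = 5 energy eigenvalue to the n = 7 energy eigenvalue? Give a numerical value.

Since E_n ∝ n², the ratio is (5/7)² = 0.510204.

0.510204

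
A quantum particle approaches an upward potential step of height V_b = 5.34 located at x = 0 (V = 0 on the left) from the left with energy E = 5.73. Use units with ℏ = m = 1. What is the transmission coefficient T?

T = 0.656

On each side the TISE gives plane waves with k = √(2m(E − V))/ℏ: k₁ = √(2·1·5.73) = 3.385, k₂ = √(2·1·0.39) = 0.8832.
Continuity of ψ and ψ′ at the step yields the reflection amplitude r = (k₁ − k₂)/(k₁ + k₂) = 0.5862; thus R = |r|² = 0.3436, T = 0.6564.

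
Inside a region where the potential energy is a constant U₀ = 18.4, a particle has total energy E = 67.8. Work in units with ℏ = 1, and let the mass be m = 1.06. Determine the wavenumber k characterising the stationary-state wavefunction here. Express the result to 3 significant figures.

With E > U₀ the solution is oscillatory, ψ ∝ e^{±ikx} with k = √(2m(E − U₀))/ℏ.
k = √(2 × 1.06 × 49.4) = 10.23.

k = 10.2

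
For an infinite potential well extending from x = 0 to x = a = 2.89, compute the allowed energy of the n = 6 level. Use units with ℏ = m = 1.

E = 21.3

Requiring ψ(0) = ψ(a) = 0 quantises k = nπ/a, hence E_n = ℏ²k²/2m = n²π²ℏ²/(2ma²).
E_6 = 6² × π² / (2 × 1 × 2.89²) = 21.27.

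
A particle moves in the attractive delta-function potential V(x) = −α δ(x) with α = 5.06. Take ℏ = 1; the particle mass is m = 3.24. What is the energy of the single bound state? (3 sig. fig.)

E = -41.5

The bound state is ψ(x) = √κ e^{−κ|x|}. The derivative jump ψ'(0⁺) − ψ'(0⁻) = −(2mα/ℏ²)ψ(0) fixes κ = mα/ℏ² = 16.39.
Then E = −ℏ²κ²/(2m) = −mα²/(2ℏ²) = -41.48.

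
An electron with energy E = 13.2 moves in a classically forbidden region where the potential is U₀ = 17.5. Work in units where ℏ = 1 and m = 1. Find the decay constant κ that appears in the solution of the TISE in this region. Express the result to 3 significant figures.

Since E < U₀ the TISE in this region is ψ'' = κ²ψ with κ = √(2m(U₀ − E))/ℏ.
κ = √(2 × 1 × 4.3) = 2.933.

κ = 2.93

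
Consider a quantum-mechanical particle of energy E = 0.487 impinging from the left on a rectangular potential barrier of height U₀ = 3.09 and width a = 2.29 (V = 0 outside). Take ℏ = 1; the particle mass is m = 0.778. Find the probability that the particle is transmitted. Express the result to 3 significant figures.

T = 0.000211

Since E < U₀ the interior solution is evanescent with decay constant κ = √(2m(U₀ − E))/ℏ = 2.013.
κa = 4.609, sinh(κa) = 50.17.
Matching ψ, ψ′ at both faces gives T = [1 + U₀² sinh²(κa) / (4E(U₀ − E))]⁻¹ = 1/4741 = 0.000211.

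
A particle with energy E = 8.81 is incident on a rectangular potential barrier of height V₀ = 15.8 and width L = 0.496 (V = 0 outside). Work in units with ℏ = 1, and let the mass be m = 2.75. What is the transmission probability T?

T = 0.00838

Since E < V₀ the interior solution is evanescent with decay constant κ = √(2m(V₀ − E))/ℏ = 6.200.
κL = 3.075, sinh(κL) = 10.81.
The exact tunnelling result is T⁻¹ = 1 + V₀² sinh²(κL) / [4E(V₀ − E)] = 119.3, so T = 0.00838.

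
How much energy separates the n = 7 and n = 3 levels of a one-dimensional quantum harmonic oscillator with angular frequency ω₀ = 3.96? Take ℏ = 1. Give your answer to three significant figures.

E_n = ℏω₀(n + ½), so ΔE = (7 − 3) ℏω₀ = 4 × 3.96 = 15.84.

ΔE = 15.8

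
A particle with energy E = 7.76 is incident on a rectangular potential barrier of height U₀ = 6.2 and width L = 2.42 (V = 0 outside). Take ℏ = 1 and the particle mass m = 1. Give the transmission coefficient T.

Above the barrier the interior wavenumber is k₂ = √(2m(E − U₀))/ℏ = 1.766, giving phase k₂L = 4.275.
Matching at both interfaces gives T⁻¹ = 1 + U₀² sin²(k₂L) / [4E(E − U₀)] = 1.651, hence T = 0.606.

T = 0.606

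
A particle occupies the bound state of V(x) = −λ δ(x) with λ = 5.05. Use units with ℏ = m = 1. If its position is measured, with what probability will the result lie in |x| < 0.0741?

P = 0.527

The normalised bound state is ψ = √κ e^{−κ|x|} with κ = mλ/ℏ² = 5.050.
P(|x| < d) = ∫_{−d}^{d} κ e^{−2κ|x|} dx = 1 − e^{−2κd} = 1 − e^{−0.7484} = 0.5269.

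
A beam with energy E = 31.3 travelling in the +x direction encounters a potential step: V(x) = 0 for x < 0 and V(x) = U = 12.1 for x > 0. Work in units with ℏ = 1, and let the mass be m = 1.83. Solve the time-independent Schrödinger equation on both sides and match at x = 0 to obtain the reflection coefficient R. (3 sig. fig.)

R = 0.0148

On each side the TISE gives plane waves with k = √(2m(E − V))/ℏ: k₁ = √(2·1.83·31.3) = 10.70, k₂ = √(2·1.83·19.2) = 8.383.
Continuity of ψ and ψ′ at the step yields the reflection amplitude r = (k₁ − k₂)/(k₁ + k₂) = 0.1216; thus R = |r|² = 0.01478, T = 0.9852.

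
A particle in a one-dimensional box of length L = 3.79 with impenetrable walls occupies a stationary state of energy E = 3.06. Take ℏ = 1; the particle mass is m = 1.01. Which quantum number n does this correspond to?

n = 3

From E_n = n²π²ℏ²/(2mL²) invert to n = √(2mL²E)/(πℏ).
n = (3.79/π) × √(2 × 1.01 × 3.06) = 2.999 → n = 3.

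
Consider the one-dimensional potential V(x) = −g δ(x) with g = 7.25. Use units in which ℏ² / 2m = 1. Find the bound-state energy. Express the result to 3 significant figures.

The bound state is ψ(x) = √κ e^{−κ|x|}. The derivative jump ψ'(0⁺) − ψ'(0⁻) = −(2mg/ℏ²)ψ(0) fixes κ = mg/ℏ² = 3.625.
Then E = −ℏ²κ²/(2m) = −mg²/(2ℏ²) = -13.14.

E = -13.1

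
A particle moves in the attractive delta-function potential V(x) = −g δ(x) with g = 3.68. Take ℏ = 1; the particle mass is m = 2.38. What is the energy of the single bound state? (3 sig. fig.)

The bound state is ψ(x) = √κ e^{−κ|x|}. The derivative jump ψ'(0⁺) − ψ'(0⁻) = −(2mg/ℏ²)ψ(0) fixes κ = mg/ℏ² = 8.758.
Then E = −ℏ²κ²/(2m) = −mg²/(2ℏ²) = -16.12.

E = -16.1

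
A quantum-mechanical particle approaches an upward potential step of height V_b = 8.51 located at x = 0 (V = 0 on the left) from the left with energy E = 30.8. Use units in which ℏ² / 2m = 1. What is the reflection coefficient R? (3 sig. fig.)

R = 0.00651

On each side the TISE gives plane waves with k = √(2m(E − V))/ℏ: k₁ = √(2·½·30.8) = 5.550, k₂ = √(2·½·22.29) = 4.721.
Matching ψ and ψ′ at x = 0 gives r = (k₁ − k₂)/(k₁ + k₂), so R = r² = 0.006507 and T = 1 − R = 0.9935.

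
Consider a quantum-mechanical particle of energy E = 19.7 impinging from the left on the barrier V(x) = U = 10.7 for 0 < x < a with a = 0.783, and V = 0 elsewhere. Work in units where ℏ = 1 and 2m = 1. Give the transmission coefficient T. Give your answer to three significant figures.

Above the barrier the interior wavenumber is k₂ = √(2m(E − U))/ℏ = 3.000, giving phase k₂a = 2.349.
T = [1 + U² sin²(k₂a) / (4E(E − U))]⁻¹ = 1/1.082 = 0.924.

T = 0.924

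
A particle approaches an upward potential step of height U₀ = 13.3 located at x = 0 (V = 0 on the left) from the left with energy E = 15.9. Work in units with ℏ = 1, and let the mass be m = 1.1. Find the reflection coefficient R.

On each side the TISE gives plane waves with k = √(2m(E − V))/ℏ: k₁ = √(2·1.1·15.9) = 5.914, k₂ = √(2·1.1·2.6) = 2.392.
Matching ψ and ψ′ at x = 0 gives r = (k₁ − k₂)/(k₁ + k₂), so R = r² = 0.1799 and T = 1 − R = 0.8201.

R = 0.180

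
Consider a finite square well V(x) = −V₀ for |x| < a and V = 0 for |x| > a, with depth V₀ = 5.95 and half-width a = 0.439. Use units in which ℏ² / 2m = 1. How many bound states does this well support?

Define the well-strength parameter z₀ = (a/ℏ)√(2mV₀) = 0.439 × √(2·0.5·5.95) = 1.071.
A new bound state (alternating even/odd) appears each time z₀ passes a multiple of π/2, so N = ⌊2z₀/π⌋ + 1 = ⌊0.6817⌋ + 1 = 1.

N = 1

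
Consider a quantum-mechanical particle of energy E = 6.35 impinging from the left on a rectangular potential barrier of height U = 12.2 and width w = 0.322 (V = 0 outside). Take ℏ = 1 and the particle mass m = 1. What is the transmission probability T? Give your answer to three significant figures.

E < U: inside the barrier ψ ∝ e^{±κx} with κ = √(2m(U − E))/ℏ = 3.421.
κw = 1.101, sinh(κw) = 1.338.
The exact tunnelling result is T⁻¹ = 1 + U² sinh²(κw) / [4E(U − E)] = 2.793, so T = 0.358.

T = 0.358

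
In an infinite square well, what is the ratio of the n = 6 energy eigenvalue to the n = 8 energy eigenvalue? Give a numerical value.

Since E_n ∝ n², the ratio is (6/8)² = 0.5625.

0.5625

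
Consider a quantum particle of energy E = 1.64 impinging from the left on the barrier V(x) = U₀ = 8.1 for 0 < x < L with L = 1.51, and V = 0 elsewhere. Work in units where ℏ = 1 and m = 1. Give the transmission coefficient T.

T = 0.0000499

Since E < U₀ the interior solution is evanescent with decay constant κ = √(2m(U₀ − E))/ℏ = 3.594.
κL = 5.428, sinh(κL) = 113.8.
Matching ψ, ψ′ at both faces gives T = [1 + U₀² sinh²(κL) / (4E(U₀ − E))]⁻¹ = 1/20050 = 0.0000499.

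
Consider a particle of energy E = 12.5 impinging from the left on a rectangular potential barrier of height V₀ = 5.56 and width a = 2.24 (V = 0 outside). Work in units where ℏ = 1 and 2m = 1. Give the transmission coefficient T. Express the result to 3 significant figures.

T = 0.988

E > V₀: inside the barrier k₂ = √(2m(E − V₀))/ℏ = 2.634, k₂a = 5.901.
T = [1 + V₀² sin²(k₂a) / (4E(E − V₀))]⁻¹ = 1/1.012 = 0.988.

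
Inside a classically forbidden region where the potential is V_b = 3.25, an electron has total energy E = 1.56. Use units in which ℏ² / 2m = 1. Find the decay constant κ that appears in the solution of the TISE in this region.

κ = 1.30

Since E < V_b the TISE in this region is ψ'' = κ²ψ with κ = √(2m(V_b − E))/ℏ.
κ = √(2 × 0.5 × 1.69) = 1.300.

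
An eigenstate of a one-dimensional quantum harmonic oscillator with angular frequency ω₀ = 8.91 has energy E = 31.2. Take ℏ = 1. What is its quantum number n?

Invert E_n = (n + ½)ℏω₀: n = E/ℏω₀ − ½ = 3.002, so n = 3.

n = 3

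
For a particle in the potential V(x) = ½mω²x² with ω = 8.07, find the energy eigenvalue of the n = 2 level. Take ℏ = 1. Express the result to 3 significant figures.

E = 20.2

The oscillator eigenvalues are E_n = ℏω(n + ½), so E_2 = 8.07 × 2.5 = 20.18.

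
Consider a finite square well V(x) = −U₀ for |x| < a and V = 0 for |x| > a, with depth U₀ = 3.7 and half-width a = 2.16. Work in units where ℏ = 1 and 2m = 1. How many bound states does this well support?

N = 3

The dimensionless depth is z₀ = a√(2mU₀)/ℏ = 2.16 × √(3.700) = 4.155.
A new bound state (alternating even/odd) appears each time z₀ passes a multiple of π/2, so N = ⌊2z₀/π⌋ + 1 = ⌊2.645⌋ + 1 = 3.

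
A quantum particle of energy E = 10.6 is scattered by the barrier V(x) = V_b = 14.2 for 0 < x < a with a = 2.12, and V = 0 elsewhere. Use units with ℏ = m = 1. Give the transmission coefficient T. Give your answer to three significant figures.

T = 0.0000347

E < V_b: inside the barrier ψ ∝ e^{±κx} with κ = √(2m(V_b − E))/ℏ = 2.683.
κa = 5.689, sinh(κa) = 147.7.
The exact tunnelling result is T⁻¹ = 1 + V_b² sinh²(κa) / [4E(V_b − E)] = 28830, so T = 0.0000347.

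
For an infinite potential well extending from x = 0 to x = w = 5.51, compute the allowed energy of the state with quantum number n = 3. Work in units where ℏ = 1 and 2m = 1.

E = 2.93

Requiring ψ(0) = ψ(w) = 0 quantises k = nπ/w, hence E_n = ℏ²k²/2m = n²π²ℏ²/(2mw²).
E_3 = 3² × π² / (2 × 0.5 × 5.51²) = 2.926.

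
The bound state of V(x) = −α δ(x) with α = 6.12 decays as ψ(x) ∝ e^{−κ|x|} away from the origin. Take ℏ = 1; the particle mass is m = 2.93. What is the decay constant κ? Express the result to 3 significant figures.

Integrating the TISE across x = 0 gives the cusp condition ψ'(0⁺) − ψ'(0⁻) = −(2mα/ℏ²)ψ(0).
With ψ ∝ e^{−κ|x|} this yields −2κ = −2mα/ℏ², so κ = mα/ℏ² = 17.93.

κ = 17.9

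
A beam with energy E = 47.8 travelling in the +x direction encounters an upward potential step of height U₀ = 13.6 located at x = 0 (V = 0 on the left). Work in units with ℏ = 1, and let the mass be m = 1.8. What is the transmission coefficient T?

The wavenumbers are k₁ = √(2mE)/ℏ = 13.12 on the left and k₂ = √(2m(E − U₀))/ℏ = 11.10 on the right.
Continuity of ψ and ψ′ at the step yields the reflection amplitude r = (k₁ − k₂)/(k₁ + k₂) = 0.08351; thus R = |r|² = 0.006973, T = 0.9930.

T = 0.993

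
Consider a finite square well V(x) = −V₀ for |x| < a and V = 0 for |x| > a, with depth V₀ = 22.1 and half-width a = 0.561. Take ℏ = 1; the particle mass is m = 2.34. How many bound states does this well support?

Define the well-strength parameter z₀ = (a/ℏ)√(2mV₀) = 0.561 × √(2·2.34·22.1) = 5.705.
A new bound state (alternating even/odd) appears each time z₀ passes a multiple of π/2, so N = ⌊2z₀/π⌋ + 1 = ⌊3.632⌋ + 1 = 4.

N = 4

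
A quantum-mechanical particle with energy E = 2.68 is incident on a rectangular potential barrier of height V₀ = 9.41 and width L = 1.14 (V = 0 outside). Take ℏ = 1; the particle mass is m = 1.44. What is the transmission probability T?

T = 0.000142

E < V₀: inside the barrier ψ ∝ e^{±κx} with κ = √(2m(V₀ − E))/ℏ = 4.403.
κL = 5.019, sinh(κL) = 75.62.
The exact tunnelling result is T⁻¹ = 1 + V₀² sinh²(κL) / [4E(V₀ − E)] = 7019, so T = 0.000142.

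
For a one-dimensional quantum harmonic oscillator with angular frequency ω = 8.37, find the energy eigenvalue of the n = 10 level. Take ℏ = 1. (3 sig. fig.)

The oscillator eigenvalues are E_n = ℏω(n + ½), so E_10 = 8.37 × 10.5 = 87.89.

E = 87.9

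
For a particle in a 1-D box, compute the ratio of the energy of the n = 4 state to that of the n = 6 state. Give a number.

E_n = n²π²ℏ²/(2mL²) so the ratio is n₂²/n₁² = 16/36 = 0.444444.

0.444444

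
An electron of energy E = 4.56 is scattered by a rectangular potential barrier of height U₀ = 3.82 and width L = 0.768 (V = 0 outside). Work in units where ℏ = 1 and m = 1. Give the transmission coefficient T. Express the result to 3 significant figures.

E > U₀: inside the barrier k₂ = √(2m(E − U₀))/ℏ = 1.217, k₂L = 0.9343.
Matching at both interfaces gives T⁻¹ = 1 + U₀² sin²(k₂L) / [4E(E − U₀)] = 1.699, hence T = 0.589.

T = 0.589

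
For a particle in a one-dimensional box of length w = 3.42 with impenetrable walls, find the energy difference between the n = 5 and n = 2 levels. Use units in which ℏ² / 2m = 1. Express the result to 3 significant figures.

ΔE = 17.7

E_n = n²π²ℏ²/(2mw²), so ΔE = (5² − 2²) π²ℏ²/(2mw²).
ΔE = 21 × π² / (2 × 0.5 × 3.42²) = 17.72.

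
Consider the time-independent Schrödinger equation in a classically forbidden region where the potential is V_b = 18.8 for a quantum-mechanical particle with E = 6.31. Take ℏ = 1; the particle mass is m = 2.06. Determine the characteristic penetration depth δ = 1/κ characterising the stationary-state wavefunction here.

δ = 0.139

Since E < V_b the TISE in this region is ψ'' = κ²ψ with κ = √(2m(V_b − E))/ℏ.
κ = √(2 × 2.06 × 12.49) = 7.173. The penetration depth is δ = 1/κ = 0.139.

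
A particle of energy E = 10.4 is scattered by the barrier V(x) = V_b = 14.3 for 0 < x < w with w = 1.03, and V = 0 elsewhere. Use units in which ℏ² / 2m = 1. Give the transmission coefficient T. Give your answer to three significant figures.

E < V_b: inside the barrier ψ ∝ e^{±κx} with κ = √(2m(V_b − E))/ℏ = 1.975.
κw = 2.034, sinh(κw) = 3.757.
The exact tunnelling result is T⁻¹ = 1 + V_b² sinh²(κw) / [4E(V_b − E)] = 18.79, so T = 0.0532.

T = 0.0532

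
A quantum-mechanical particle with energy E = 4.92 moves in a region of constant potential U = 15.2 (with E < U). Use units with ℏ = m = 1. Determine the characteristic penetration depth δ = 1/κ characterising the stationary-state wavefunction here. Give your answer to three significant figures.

δ = 0.221

Since E < U the TISE in this region is ψ'' = κ²ψ with κ = √(2m(U − E))/ℏ.
κ = √(2 × 1 × 10.28) = 4.534. The penetration depth is δ = 1/κ = 0.221.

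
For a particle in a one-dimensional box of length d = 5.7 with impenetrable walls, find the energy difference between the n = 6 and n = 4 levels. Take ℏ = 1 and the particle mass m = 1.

E_n = n²π²ℏ²/(2md²), so ΔE = (6² − 4²) π²ℏ²/(2md²).
ΔE = 20 × π² / (2 × 1 × 5.7²) = 3.038.

ΔE = 3.04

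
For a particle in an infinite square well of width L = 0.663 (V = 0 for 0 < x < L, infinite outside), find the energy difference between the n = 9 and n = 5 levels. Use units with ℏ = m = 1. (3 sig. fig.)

E_n = n²π²ℏ²/(2mL²), so ΔE = (9² − 5²) π²ℏ²/(2mL²).
ΔE = 56 × π² / (2 × 1 × 0.663²) = 628.7.

ΔE = 629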